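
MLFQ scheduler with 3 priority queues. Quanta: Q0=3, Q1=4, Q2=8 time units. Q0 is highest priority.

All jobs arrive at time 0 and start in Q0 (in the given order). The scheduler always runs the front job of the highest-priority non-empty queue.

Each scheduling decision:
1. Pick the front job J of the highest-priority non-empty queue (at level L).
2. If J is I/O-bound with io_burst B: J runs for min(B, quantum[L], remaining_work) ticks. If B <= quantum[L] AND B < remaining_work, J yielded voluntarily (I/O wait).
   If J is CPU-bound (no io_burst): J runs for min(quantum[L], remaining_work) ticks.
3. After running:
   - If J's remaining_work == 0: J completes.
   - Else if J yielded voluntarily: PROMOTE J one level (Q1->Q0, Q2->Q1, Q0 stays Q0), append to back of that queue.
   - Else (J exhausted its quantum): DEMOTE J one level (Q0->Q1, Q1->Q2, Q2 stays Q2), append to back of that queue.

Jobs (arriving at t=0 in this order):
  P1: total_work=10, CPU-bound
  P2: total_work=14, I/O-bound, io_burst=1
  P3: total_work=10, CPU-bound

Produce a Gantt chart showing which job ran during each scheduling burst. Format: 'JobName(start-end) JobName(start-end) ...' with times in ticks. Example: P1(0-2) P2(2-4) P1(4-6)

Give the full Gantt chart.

Answer: P1(0-3) P2(3-4) P3(4-7) P2(7-8) P2(8-9) P2(9-10) P2(10-11) P2(11-12) P2(12-13) P2(13-14) P2(14-15) P2(15-16) P2(16-17) P2(17-18) P2(18-19) P2(19-20) P1(20-24) P3(24-28) P1(28-31) P3(31-34)

Derivation:
t=0-3: P1@Q0 runs 3, rem=7, quantum used, demote→Q1. Q0=[P2,P3] Q1=[P1] Q2=[]
t=3-4: P2@Q0 runs 1, rem=13, I/O yield, promote→Q0. Q0=[P3,P2] Q1=[P1] Q2=[]
t=4-7: P3@Q0 runs 3, rem=7, quantum used, demote→Q1. Q0=[P2] Q1=[P1,P3] Q2=[]
t=7-8: P2@Q0 runs 1, rem=12, I/O yield, promote→Q0. Q0=[P2] Q1=[P1,P3] Q2=[]
t=8-9: P2@Q0 runs 1, rem=11, I/O yield, promote→Q0. Q0=[P2] Q1=[P1,P3] Q2=[]
t=9-10: P2@Q0 runs 1, rem=10, I/O yield, promote→Q0. Q0=[P2] Q1=[P1,P3] Q2=[]
t=10-11: P2@Q0 runs 1, rem=9, I/O yield, promote→Q0. Q0=[P2] Q1=[P1,P3] Q2=[]
t=11-12: P2@Q0 runs 1, rem=8, I/O yield, promote→Q0. Q0=[P2] Q1=[P1,P3] Q2=[]
t=12-13: P2@Q0 runs 1, rem=7, I/O yield, promote→Q0. Q0=[P2] Q1=[P1,P3] Q2=[]
t=13-14: P2@Q0 runs 1, rem=6, I/O yield, promote→Q0. Q0=[P2] Q1=[P1,P3] Q2=[]
t=14-15: P2@Q0 runs 1, rem=5, I/O yield, promote→Q0. Q0=[P2] Q1=[P1,P3] Q2=[]
t=15-16: P2@Q0 runs 1, rem=4, I/O yield, promote→Q0. Q0=[P2] Q1=[P1,P3] Q2=[]
t=16-17: P2@Q0 runs 1, rem=3, I/O yield, promote→Q0. Q0=[P2] Q1=[P1,P3] Q2=[]
t=17-18: P2@Q0 runs 1, rem=2, I/O yield, promote→Q0. Q0=[P2] Q1=[P1,P3] Q2=[]
t=18-19: P2@Q0 runs 1, rem=1, I/O yield, promote→Q0. Q0=[P2] Q1=[P1,P3] Q2=[]
t=19-20: P2@Q0 runs 1, rem=0, completes. Q0=[] Q1=[P1,P3] Q2=[]
t=20-24: P1@Q1 runs 4, rem=3, quantum used, demote→Q2. Q0=[] Q1=[P3] Q2=[P1]
t=24-28: P3@Q1 runs 4, rem=3, quantum used, demote→Q2. Q0=[] Q1=[] Q2=[P1,P3]
t=28-31: P1@Q2 runs 3, rem=0, completes. Q0=[] Q1=[] Q2=[P3]
t=31-34: P3@Q2 runs 3, rem=0, completes. Q0=[] Q1=[] Q2=[]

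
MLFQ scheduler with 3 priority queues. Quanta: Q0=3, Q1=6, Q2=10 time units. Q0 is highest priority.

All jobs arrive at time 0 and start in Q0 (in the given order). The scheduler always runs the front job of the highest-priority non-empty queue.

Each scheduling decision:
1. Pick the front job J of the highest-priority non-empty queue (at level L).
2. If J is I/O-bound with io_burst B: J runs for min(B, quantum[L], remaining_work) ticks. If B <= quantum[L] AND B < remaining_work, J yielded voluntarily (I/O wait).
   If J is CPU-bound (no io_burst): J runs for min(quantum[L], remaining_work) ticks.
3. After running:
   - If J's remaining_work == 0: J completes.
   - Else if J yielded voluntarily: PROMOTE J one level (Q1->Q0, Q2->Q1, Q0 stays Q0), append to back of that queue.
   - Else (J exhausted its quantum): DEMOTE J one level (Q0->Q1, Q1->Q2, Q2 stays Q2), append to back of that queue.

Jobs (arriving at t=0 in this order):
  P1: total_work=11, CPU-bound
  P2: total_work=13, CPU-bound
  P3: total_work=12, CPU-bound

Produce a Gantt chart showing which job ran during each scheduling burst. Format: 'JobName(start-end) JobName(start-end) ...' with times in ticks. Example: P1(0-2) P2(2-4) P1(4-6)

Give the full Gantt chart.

t=0-3: P1@Q0 runs 3, rem=8, quantum used, demote→Q1. Q0=[P2,P3] Q1=[P1] Q2=[]
t=3-6: P2@Q0 runs 3, rem=10, quantum used, demote→Q1. Q0=[P3] Q1=[P1,P2] Q2=[]
t=6-9: P3@Q0 runs 3, rem=9, quantum used, demote→Q1. Q0=[] Q1=[P1,P2,P3] Q2=[]
t=9-15: P1@Q1 runs 6, rem=2, quantum used, demote→Q2. Q0=[] Q1=[P2,P3] Q2=[P1]
t=15-21: P2@Q1 runs 6, rem=4, quantum used, demote→Q2. Q0=[] Q1=[P3] Q2=[P1,P2]
t=21-27: P3@Q1 runs 6, rem=3, quantum used, demote→Q2. Q0=[] Q1=[] Q2=[P1,P2,P3]
t=27-29: P1@Q2 runs 2, rem=0, completes. Q0=[] Q1=[] Q2=[P2,P3]
t=29-33: P2@Q2 runs 4, rem=0, completes. Q0=[] Q1=[] Q2=[P3]
t=33-36: P3@Q2 runs 3, rem=0, completes. Q0=[] Q1=[] Q2=[]

Answer: P1(0-3) P2(3-6) P3(6-9) P1(9-15) P2(15-21) P3(21-27) P1(27-29) P2(29-33) P3(33-36)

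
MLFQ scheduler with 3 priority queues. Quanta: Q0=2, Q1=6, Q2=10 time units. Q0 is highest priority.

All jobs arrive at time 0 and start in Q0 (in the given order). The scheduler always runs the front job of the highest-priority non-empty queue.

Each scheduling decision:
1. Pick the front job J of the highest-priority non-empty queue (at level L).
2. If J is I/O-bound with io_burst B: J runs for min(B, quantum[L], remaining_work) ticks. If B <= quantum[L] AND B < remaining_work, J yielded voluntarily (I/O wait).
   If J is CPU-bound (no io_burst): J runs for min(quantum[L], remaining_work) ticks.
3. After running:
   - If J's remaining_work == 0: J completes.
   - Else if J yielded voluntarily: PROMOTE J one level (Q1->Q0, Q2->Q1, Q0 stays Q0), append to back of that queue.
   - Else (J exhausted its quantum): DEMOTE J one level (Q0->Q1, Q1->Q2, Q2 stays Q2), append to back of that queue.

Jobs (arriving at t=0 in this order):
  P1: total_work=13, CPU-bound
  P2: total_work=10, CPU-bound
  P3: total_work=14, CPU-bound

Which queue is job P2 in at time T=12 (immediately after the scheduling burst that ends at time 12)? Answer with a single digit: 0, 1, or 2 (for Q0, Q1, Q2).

t=0-2: P1@Q0 runs 2, rem=11, quantum used, demote→Q1. Q0=[P2,P3] Q1=[P1] Q2=[]
t=2-4: P2@Q0 runs 2, rem=8, quantum used, demote→Q1. Q0=[P3] Q1=[P1,P2] Q2=[]
t=4-6: P3@Q0 runs 2, rem=12, quantum used, demote→Q1. Q0=[] Q1=[P1,P2,P3] Q2=[]
t=6-12: P1@Q1 runs 6, rem=5, quantum used, demote→Q2. Q0=[] Q1=[P2,P3] Q2=[P1]
t=12-18: P2@Q1 runs 6, rem=2, quantum used, demote→Q2. Q0=[] Q1=[P3] Q2=[P1,P2]
t=18-24: P3@Q1 runs 6, rem=6, quantum used, demote→Q2. Q0=[] Q1=[] Q2=[P1,P2,P3]
t=24-29: P1@Q2 runs 5, rem=0, completes. Q0=[] Q1=[] Q2=[P2,P3]
t=29-31: P2@Q2 runs 2, rem=0, completes. Q0=[] Q1=[] Q2=[P3]
t=31-37: P3@Q2 runs 6, rem=0, completes. Q0=[] Q1=[] Q2=[]

Answer: 1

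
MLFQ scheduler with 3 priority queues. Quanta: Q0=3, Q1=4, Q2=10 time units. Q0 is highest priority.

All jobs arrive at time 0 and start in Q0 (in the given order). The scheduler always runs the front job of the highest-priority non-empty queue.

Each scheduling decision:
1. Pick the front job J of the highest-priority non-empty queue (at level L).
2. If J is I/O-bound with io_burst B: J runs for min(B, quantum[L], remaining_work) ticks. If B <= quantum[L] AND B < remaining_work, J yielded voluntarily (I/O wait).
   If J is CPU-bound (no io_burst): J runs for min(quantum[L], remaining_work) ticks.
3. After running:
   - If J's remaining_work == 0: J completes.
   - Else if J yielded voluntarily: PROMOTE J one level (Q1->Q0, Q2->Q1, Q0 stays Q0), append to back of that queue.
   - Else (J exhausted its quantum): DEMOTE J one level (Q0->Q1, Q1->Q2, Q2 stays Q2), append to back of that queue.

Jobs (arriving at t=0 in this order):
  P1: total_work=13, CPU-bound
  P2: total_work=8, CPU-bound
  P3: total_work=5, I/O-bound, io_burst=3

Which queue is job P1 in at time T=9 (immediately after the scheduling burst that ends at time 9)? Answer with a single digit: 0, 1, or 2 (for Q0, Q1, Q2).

t=0-3: P1@Q0 runs 3, rem=10, quantum used, demote→Q1. Q0=[P2,P3] Q1=[P1] Q2=[]
t=3-6: P2@Q0 runs 3, rem=5, quantum used, demote→Q1. Q0=[P3] Q1=[P1,P2] Q2=[]
t=6-9: P3@Q0 runs 3, rem=2, I/O yield, promote→Q0. Q0=[P3] Q1=[P1,P2] Q2=[]
t=9-11: P3@Q0 runs 2, rem=0, completes. Q0=[] Q1=[P1,P2] Q2=[]
t=11-15: P1@Q1 runs 4, rem=6, quantum used, demote→Q2. Q0=[] Q1=[P2] Q2=[P1]
t=15-19: P2@Q1 runs 4, rem=1, quantum used, demote→Q2. Q0=[] Q1=[] Q2=[P1,P2]
t=19-25: P1@Q2 runs 6, rem=0, completes. Q0=[] Q1=[] Q2=[P2]
t=25-26: P2@Q2 runs 1, rem=0, completes. Q0=[] Q1=[] Q2=[]

Answer: 1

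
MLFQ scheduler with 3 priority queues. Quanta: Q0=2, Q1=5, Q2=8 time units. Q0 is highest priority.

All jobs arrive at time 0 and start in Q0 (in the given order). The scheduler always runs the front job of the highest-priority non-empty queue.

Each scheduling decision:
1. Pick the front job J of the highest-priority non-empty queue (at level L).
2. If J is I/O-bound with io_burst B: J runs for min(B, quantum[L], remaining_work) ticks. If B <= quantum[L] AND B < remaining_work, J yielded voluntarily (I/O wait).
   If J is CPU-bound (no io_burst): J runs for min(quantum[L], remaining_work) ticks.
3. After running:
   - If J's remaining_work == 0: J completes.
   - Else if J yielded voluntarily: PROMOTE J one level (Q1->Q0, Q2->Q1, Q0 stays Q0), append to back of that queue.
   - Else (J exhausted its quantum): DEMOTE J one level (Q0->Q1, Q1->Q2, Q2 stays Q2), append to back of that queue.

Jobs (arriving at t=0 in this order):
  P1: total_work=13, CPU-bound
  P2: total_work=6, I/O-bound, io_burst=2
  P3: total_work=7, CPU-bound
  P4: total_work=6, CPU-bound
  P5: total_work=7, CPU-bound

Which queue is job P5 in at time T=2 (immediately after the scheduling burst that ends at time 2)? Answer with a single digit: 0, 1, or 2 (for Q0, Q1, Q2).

t=0-2: P1@Q0 runs 2, rem=11, quantum used, demote→Q1. Q0=[P2,P3,P4,P5] Q1=[P1] Q2=[]
t=2-4: P2@Q0 runs 2, rem=4, I/O yield, promote→Q0. Q0=[P3,P4,P5,P2] Q1=[P1] Q2=[]
t=4-6: P3@Q0 runs 2, rem=5, quantum used, demote→Q1. Q0=[P4,P5,P2] Q1=[P1,P3] Q2=[]
t=6-8: P4@Q0 runs 2, rem=4, quantum used, demote→Q1. Q0=[P5,P2] Q1=[P1,P3,P4] Q2=[]
t=8-10: P5@Q0 runs 2, rem=5, quantum used, demote→Q1. Q0=[P2] Q1=[P1,P3,P4,P5] Q2=[]
t=10-12: P2@Q0 runs 2, rem=2, I/O yield, promote→Q0. Q0=[P2] Q1=[P1,P3,P4,P5] Q2=[]
t=12-14: P2@Q0 runs 2, rem=0, completes. Q0=[] Q1=[P1,P3,P4,P5] Q2=[]
t=14-19: P1@Q1 runs 5, rem=6, quantum used, demote→Q2. Q0=[] Q1=[P3,P4,P5] Q2=[P1]
t=19-24: P3@Q1 runs 5, rem=0, completes. Q0=[] Q1=[P4,P5] Q2=[P1]
t=24-28: P4@Q1 runs 4, rem=0, completes. Q0=[] Q1=[P5] Q2=[P1]
t=28-33: P5@Q1 runs 5, rem=0, completes. Q0=[] Q1=[] Q2=[P1]
t=33-39: P1@Q2 runs 6, rem=0, completes. Q0=[] Q1=[] Q2=[]

Answer: 0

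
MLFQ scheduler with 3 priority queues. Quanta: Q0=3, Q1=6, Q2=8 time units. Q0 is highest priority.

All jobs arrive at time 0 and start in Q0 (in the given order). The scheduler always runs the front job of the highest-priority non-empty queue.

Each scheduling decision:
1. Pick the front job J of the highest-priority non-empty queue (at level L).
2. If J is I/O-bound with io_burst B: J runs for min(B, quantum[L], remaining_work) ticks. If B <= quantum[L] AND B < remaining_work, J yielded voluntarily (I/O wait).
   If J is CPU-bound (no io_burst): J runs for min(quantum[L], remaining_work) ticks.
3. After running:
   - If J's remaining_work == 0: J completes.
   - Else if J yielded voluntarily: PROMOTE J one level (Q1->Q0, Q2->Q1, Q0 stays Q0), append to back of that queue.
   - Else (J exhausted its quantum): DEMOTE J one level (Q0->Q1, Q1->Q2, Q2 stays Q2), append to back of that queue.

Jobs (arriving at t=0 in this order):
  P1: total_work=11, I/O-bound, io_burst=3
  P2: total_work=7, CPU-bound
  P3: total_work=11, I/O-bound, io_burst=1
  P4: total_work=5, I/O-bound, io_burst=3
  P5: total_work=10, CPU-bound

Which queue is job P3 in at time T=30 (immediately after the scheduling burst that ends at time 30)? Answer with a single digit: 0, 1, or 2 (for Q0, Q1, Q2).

t=0-3: P1@Q0 runs 3, rem=8, I/O yield, promote→Q0. Q0=[P2,P3,P4,P5,P1] Q1=[] Q2=[]
t=3-6: P2@Q0 runs 3, rem=4, quantum used, demote→Q1. Q0=[P3,P4,P5,P1] Q1=[P2] Q2=[]
t=6-7: P3@Q0 runs 1, rem=10, I/O yield, promote→Q0. Q0=[P4,P5,P1,P3] Q1=[P2] Q2=[]
t=7-10: P4@Q0 runs 3, rem=2, I/O yield, promote→Q0. Q0=[P5,P1,P3,P4] Q1=[P2] Q2=[]
t=10-13: P5@Q0 runs 3, rem=7, quantum used, demote→Q1. Q0=[P1,P3,P4] Q1=[P2,P5] Q2=[]
t=13-16: P1@Q0 runs 3, rem=5, I/O yield, promote→Q0. Q0=[P3,P4,P1] Q1=[P2,P5] Q2=[]
t=16-17: P3@Q0 runs 1, rem=9, I/O yield, promote→Q0. Q0=[P4,P1,P3] Q1=[P2,P5] Q2=[]
t=17-19: P4@Q0 runs 2, rem=0, completes. Q0=[P1,P3] Q1=[P2,P5] Q2=[]
t=19-22: P1@Q0 runs 3, rem=2, I/O yield, promote→Q0. Q0=[P3,P1] Q1=[P2,P5] Q2=[]
t=22-23: P3@Q0 runs 1, rem=8, I/O yield, promote→Q0. Q0=[P1,P3] Q1=[P2,P5] Q2=[]
t=23-25: P1@Q0 runs 2, rem=0, completes. Q0=[P3] Q1=[P2,P5] Q2=[]
t=25-26: P3@Q0 runs 1, rem=7, I/O yield, promote→Q0. Q0=[P3] Q1=[P2,P5] Q2=[]
t=26-27: P3@Q0 runs 1, rem=6, I/O yield, promote→Q0. Q0=[P3] Q1=[P2,P5] Q2=[]
t=27-28: P3@Q0 runs 1, rem=5, I/O yield, promote→Q0. Q0=[P3] Q1=[P2,P5] Q2=[]
t=28-29: P3@Q0 runs 1, rem=4, I/O yield, promote→Q0. Q0=[P3] Q1=[P2,P5] Q2=[]
t=29-30: P3@Q0 runs 1, rem=3, I/O yield, promote→Q0. Q0=[P3] Q1=[P2,P5] Q2=[]
t=30-31: P3@Q0 runs 1, rem=2, I/O yield, promote→Q0. Q0=[P3] Q1=[P2,P5] Q2=[]
t=31-32: P3@Q0 runs 1, rem=1, I/O yield, promote→Q0. Q0=[P3] Q1=[P2,P5] Q2=[]
t=32-33: P3@Q0 runs 1, rem=0, completes. Q0=[] Q1=[P2,P5] Q2=[]
t=33-37: P2@Q1 runs 4, rem=0, completes. Q0=[] Q1=[P5] Q2=[]
t=37-43: P5@Q1 runs 6, rem=1, quantum used, demote→Q2. Q0=[] Q1=[] Q2=[P5]
t=43-44: P5@Q2 runs 1, rem=0, completes. Q0=[] Q1=[] Q2=[]

Answer: 0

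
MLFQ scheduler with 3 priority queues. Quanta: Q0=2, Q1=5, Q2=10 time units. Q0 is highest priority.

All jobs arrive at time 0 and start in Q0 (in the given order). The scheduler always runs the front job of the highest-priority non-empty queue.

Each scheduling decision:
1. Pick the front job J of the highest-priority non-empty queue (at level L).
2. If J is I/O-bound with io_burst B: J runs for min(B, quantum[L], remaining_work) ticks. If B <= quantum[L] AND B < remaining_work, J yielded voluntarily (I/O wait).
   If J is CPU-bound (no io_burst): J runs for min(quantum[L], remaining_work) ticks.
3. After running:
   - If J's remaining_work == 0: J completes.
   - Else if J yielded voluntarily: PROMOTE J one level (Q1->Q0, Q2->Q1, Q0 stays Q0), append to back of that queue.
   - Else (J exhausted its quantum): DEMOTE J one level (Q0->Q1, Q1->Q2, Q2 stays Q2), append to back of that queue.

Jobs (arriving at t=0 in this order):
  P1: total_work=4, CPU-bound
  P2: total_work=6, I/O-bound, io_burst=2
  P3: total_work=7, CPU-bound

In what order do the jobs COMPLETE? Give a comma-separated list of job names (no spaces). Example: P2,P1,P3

t=0-2: P1@Q0 runs 2, rem=2, quantum used, demote→Q1. Q0=[P2,P3] Q1=[P1] Q2=[]
t=2-4: P2@Q0 runs 2, rem=4, I/O yield, promote→Q0. Q0=[P3,P2] Q1=[P1] Q2=[]
t=4-6: P3@Q0 runs 2, rem=5, quantum used, demote→Q1. Q0=[P2] Q1=[P1,P3] Q2=[]
t=6-8: P2@Q0 runs 2, rem=2, I/O yield, promote→Q0. Q0=[P2] Q1=[P1,P3] Q2=[]
t=8-10: P2@Q0 runs 2, rem=0, completes. Q0=[] Q1=[P1,P3] Q2=[]
t=10-12: P1@Q1 runs 2, rem=0, completes. Q0=[] Q1=[P3] Q2=[]
t=12-17: P3@Q1 runs 5, rem=0, completes. Q0=[] Q1=[] Q2=[]

Answer: P2,P1,P3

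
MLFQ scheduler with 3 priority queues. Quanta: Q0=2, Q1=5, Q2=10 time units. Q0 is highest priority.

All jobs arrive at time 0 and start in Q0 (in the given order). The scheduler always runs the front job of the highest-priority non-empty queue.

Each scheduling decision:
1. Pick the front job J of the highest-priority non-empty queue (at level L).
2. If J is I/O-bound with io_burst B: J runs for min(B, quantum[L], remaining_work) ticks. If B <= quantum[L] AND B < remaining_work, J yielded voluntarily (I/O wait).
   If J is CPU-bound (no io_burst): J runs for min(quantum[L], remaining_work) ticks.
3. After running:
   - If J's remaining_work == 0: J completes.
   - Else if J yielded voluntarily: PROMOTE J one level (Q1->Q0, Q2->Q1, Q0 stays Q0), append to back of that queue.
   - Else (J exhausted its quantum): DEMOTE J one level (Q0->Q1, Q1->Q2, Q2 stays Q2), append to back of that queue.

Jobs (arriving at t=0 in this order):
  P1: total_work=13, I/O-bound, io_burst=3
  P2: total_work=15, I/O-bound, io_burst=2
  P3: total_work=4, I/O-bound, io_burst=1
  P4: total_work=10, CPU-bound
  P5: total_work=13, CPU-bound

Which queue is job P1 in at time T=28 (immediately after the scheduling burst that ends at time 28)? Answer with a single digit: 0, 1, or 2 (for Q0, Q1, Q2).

t=0-2: P1@Q0 runs 2, rem=11, quantum used, demote→Q1. Q0=[P2,P3,P4,P5] Q1=[P1] Q2=[]
t=2-4: P2@Q0 runs 2, rem=13, I/O yield, promote→Q0. Q0=[P3,P4,P5,P2] Q1=[P1] Q2=[]
t=4-5: P3@Q0 runs 1, rem=3, I/O yield, promote→Q0. Q0=[P4,P5,P2,P3] Q1=[P1] Q2=[]
t=5-7: P4@Q0 runs 2, rem=8, quantum used, demote→Q1. Q0=[P5,P2,P3] Q1=[P1,P4] Q2=[]
t=7-9: P5@Q0 runs 2, rem=11, quantum used, demote→Q1. Q0=[P2,P3] Q1=[P1,P4,P5] Q2=[]
t=9-11: P2@Q0 runs 2, rem=11, I/O yield, promote→Q0. Q0=[P3,P2] Q1=[P1,P4,P5] Q2=[]
t=11-12: P3@Q0 runs 1, rem=2, I/O yield, promote→Q0. Q0=[P2,P3] Q1=[P1,P4,P5] Q2=[]
t=12-14: P2@Q0 runs 2, rem=9, I/O yield, promote→Q0. Q0=[P3,P2] Q1=[P1,P4,P5] Q2=[]
t=14-15: P3@Q0 runs 1, rem=1, I/O yield, promote→Q0. Q0=[P2,P3] Q1=[P1,P4,P5] Q2=[]
t=15-17: P2@Q0 runs 2, rem=7, I/O yield, promote→Q0. Q0=[P3,P2] Q1=[P1,P4,P5] Q2=[]
t=17-18: P3@Q0 runs 1, rem=0, completes. Q0=[P2] Q1=[P1,P4,P5] Q2=[]
t=18-20: P2@Q0 runs 2, rem=5, I/O yield, promote→Q0. Q0=[P2] Q1=[P1,P4,P5] Q2=[]
t=20-22: P2@Q0 runs 2, rem=3, I/O yield, promote→Q0. Q0=[P2] Q1=[P1,P4,P5] Q2=[]
t=22-24: P2@Q0 runs 2, rem=1, I/O yield, promote→Q0. Q0=[P2] Q1=[P1,P4,P5] Q2=[]
t=24-25: P2@Q0 runs 1, rem=0, completes. Q0=[] Q1=[P1,P4,P5] Q2=[]
t=25-28: P1@Q1 runs 3, rem=8, I/O yield, promote→Q0. Q0=[P1] Q1=[P4,P5] Q2=[]
t=28-30: P1@Q0 runs 2, rem=6, quantum used, demote→Q1. Q0=[] Q1=[P4,P5,P1] Q2=[]
t=30-35: P4@Q1 runs 5, rem=3, quantum used, demote→Q2. Q0=[] Q1=[P5,P1] Q2=[P4]
t=35-40: P5@Q1 runs 5, rem=6, quantum used, demote→Q2. Q0=[] Q1=[P1] Q2=[P4,P5]
t=40-43: P1@Q1 runs 3, rem=3, I/O yield, promote→Q0. Q0=[P1] Q1=[] Q2=[P4,P5]
t=43-45: P1@Q0 runs 2, rem=1, quantum used, demote→Q1. Q0=[] Q1=[P1] Q2=[P4,P5]
t=45-46: P1@Q1 runs 1, rem=0, completes. Q0=[] Q1=[] Q2=[P4,P5]
t=46-49: P4@Q2 runs 3, rem=0, completes. Q0=[] Q1=[] Q2=[P5]
t=49-55: P5@Q2 runs 6, rem=0, completes. Q0=[] Q1=[] Q2=[]

Answer: 0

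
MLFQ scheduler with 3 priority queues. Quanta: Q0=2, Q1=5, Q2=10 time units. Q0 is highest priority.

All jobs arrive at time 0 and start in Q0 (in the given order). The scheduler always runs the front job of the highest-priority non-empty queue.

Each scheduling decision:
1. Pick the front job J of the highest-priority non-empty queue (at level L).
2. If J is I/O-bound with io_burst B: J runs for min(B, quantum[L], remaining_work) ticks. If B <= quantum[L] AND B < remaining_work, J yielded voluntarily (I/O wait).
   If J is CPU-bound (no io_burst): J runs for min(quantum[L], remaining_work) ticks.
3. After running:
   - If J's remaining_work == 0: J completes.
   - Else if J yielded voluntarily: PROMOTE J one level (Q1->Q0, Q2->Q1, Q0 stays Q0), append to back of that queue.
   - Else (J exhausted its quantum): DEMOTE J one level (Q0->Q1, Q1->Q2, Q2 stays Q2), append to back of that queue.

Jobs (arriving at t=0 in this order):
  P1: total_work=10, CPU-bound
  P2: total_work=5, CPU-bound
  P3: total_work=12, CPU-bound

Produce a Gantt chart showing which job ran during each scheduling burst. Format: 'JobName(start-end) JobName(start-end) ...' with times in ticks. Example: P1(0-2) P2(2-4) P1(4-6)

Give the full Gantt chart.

Answer: P1(0-2) P2(2-4) P3(4-6) P1(6-11) P2(11-14) P3(14-19) P1(19-22) P3(22-27)

Derivation:
t=0-2: P1@Q0 runs 2, rem=8, quantum used, demote→Q1. Q0=[P2,P3] Q1=[P1] Q2=[]
t=2-4: P2@Q0 runs 2, rem=3, quantum used, demote→Q1. Q0=[P3] Q1=[P1,P2] Q2=[]
t=4-6: P3@Q0 runs 2, rem=10, quantum used, demote→Q1. Q0=[] Q1=[P1,P2,P3] Q2=[]
t=6-11: P1@Q1 runs 5, rem=3, quantum used, demote→Q2. Q0=[] Q1=[P2,P3] Q2=[P1]
t=11-14: P2@Q1 runs 3, rem=0, completes. Q0=[] Q1=[P3] Q2=[P1]
t=14-19: P3@Q1 runs 5, rem=5, quantum used, demote→Q2. Q0=[] Q1=[] Q2=[P1,P3]
t=19-22: P1@Q2 runs 3, rem=0, completes. Q0=[] Q1=[] Q2=[P3]
t=22-27: P3@Q2 runs 5, rem=0, completes. Q0=[] Q1=[] Q2=[]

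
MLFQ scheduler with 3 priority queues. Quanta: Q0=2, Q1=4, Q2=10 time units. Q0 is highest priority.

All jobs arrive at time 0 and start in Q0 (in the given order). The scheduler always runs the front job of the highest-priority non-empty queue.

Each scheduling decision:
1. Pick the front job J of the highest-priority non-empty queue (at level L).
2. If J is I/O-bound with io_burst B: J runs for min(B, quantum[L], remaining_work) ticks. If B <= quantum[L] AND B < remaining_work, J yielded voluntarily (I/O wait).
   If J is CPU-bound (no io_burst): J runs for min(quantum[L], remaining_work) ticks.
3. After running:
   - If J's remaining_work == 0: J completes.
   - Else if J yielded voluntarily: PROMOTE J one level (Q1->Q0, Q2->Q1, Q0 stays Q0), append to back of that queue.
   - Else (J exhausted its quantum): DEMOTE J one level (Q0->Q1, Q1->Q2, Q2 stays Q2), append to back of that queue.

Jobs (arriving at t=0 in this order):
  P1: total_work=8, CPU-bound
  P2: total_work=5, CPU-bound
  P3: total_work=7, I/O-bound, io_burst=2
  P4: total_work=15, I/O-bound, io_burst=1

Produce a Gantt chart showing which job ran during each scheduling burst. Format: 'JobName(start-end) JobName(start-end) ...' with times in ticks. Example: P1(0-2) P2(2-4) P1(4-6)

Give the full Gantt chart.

t=0-2: P1@Q0 runs 2, rem=6, quantum used, demote→Q1. Q0=[P2,P3,P4] Q1=[P1] Q2=[]
t=2-4: P2@Q0 runs 2, rem=3, quantum used, demote→Q1. Q0=[P3,P4] Q1=[P1,P2] Q2=[]
t=4-6: P3@Q0 runs 2, rem=5, I/O yield, promote→Q0. Q0=[P4,P3] Q1=[P1,P2] Q2=[]
t=6-7: P4@Q0 runs 1, rem=14, I/O yield, promote→Q0. Q0=[P3,P4] Q1=[P1,P2] Q2=[]
t=7-9: P3@Q0 runs 2, rem=3, I/O yield, promote→Q0. Q0=[P4,P3] Q1=[P1,P2] Q2=[]
t=9-10: P4@Q0 runs 1, rem=13, I/O yield, promote→Q0. Q0=[P3,P4] Q1=[P1,P2] Q2=[]
t=10-12: P3@Q0 runs 2, rem=1, I/O yield, promote→Q0. Q0=[P4,P3] Q1=[P1,P2] Q2=[]
t=12-13: P4@Q0 runs 1, rem=12, I/O yield, promote→Q0. Q0=[P3,P4] Q1=[P1,P2] Q2=[]
t=13-14: P3@Q0 runs 1, rem=0, completes. Q0=[P4] Q1=[P1,P2] Q2=[]
t=14-15: P4@Q0 runs 1, rem=11, I/O yield, promote→Q0. Q0=[P4] Q1=[P1,P2] Q2=[]
t=15-16: P4@Q0 runs 1, rem=10, I/O yield, promote→Q0. Q0=[P4] Q1=[P1,P2] Q2=[]
t=16-17: P4@Q0 runs 1, rem=9, I/O yield, promote→Q0. Q0=[P4] Q1=[P1,P2] Q2=[]
t=17-18: P4@Q0 runs 1, rem=8, I/O yield, promote→Q0. Q0=[P4] Q1=[P1,P2] Q2=[]
t=18-19: P4@Q0 runs 1, rem=7, I/O yield, promote→Q0. Q0=[P4] Q1=[P1,P2] Q2=[]
t=19-20: P4@Q0 runs 1, rem=6, I/O yield, promote→Q0. Q0=[P4] Q1=[P1,P2] Q2=[]
t=20-21: P4@Q0 runs 1, rem=5, I/O yield, promote→Q0. Q0=[P4] Q1=[P1,P2] Q2=[]
t=21-22: P4@Q0 runs 1, rem=4, I/O yield, promote→Q0. Q0=[P4] Q1=[P1,P2] Q2=[]
t=22-23: P4@Q0 runs 1, rem=3, I/O yield, promote→Q0. Q0=[P4] Q1=[P1,P2] Q2=[]
t=23-24: P4@Q0 runs 1, rem=2, I/O yield, promote→Q0. Q0=[P4] Q1=[P1,P2] Q2=[]
t=24-25: P4@Q0 runs 1, rem=1, I/O yield, promote→Q0. Q0=[P4] Q1=[P1,P2] Q2=[]
t=25-26: P4@Q0 runs 1, rem=0, completes. Q0=[] Q1=[P1,P2] Q2=[]
t=26-30: P1@Q1 runs 4, rem=2, quantum used, demote→Q2. Q0=[] Q1=[P2] Q2=[P1]
t=30-33: P2@Q1 runs 3, rem=0, completes. Q0=[] Q1=[] Q2=[P1]
t=33-35: P1@Q2 runs 2, rem=0, completes. Q0=[] Q1=[] Q2=[]

Answer: P1(0-2) P2(2-4) P3(4-6) P4(6-7) P3(7-9) P4(9-10) P3(10-12) P4(12-13) P3(13-14) P4(14-15) P4(15-16) P4(16-17) P4(17-18) P4(18-19) P4(19-20) P4(20-21) P4(21-22) P4(22-23) P4(23-24) P4(24-25) P4(25-26) P1(26-30) P2(30-33) P1(33-35)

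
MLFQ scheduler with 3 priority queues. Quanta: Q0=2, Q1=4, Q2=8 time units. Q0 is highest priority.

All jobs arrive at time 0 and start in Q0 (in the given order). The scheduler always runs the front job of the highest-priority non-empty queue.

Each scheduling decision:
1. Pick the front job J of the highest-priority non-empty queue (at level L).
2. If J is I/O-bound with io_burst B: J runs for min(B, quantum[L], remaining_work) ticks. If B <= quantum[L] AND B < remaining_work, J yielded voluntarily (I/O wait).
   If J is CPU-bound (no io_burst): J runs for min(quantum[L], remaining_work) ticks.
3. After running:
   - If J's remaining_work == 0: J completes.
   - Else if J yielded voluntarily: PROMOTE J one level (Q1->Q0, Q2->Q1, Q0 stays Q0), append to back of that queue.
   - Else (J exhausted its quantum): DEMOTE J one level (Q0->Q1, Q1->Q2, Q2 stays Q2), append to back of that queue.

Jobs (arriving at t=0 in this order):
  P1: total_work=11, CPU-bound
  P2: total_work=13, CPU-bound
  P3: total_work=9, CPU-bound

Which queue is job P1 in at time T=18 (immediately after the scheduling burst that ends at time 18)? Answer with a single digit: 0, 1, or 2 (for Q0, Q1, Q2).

t=0-2: P1@Q0 runs 2, rem=9, quantum used, demote→Q1. Q0=[P2,P3] Q1=[P1] Q2=[]
t=2-4: P2@Q0 runs 2, rem=11, quantum used, demote→Q1. Q0=[P3] Q1=[P1,P2] Q2=[]
t=4-6: P3@Q0 runs 2, rem=7, quantum used, demote→Q1. Q0=[] Q1=[P1,P2,P3] Q2=[]
t=6-10: P1@Q1 runs 4, rem=5, quantum used, demote→Q2. Q0=[] Q1=[P2,P3] Q2=[P1]
t=10-14: P2@Q1 runs 4, rem=7, quantum used, demote→Q2. Q0=[] Q1=[P3] Q2=[P1,P2]
t=14-18: P3@Q1 runs 4, rem=3, quantum used, demote→Q2. Q0=[] Q1=[] Q2=[P1,P2,P3]
t=18-23: P1@Q2 runs 5, rem=0, completes. Q0=[] Q1=[] Q2=[P2,P3]
t=23-30: P2@Q2 runs 7, rem=0, completes. Q0=[] Q1=[] Q2=[P3]
t=30-33: P3@Q2 runs 3, rem=0, completes. Q0=[] Q1=[] Q2=[]

Answer: 2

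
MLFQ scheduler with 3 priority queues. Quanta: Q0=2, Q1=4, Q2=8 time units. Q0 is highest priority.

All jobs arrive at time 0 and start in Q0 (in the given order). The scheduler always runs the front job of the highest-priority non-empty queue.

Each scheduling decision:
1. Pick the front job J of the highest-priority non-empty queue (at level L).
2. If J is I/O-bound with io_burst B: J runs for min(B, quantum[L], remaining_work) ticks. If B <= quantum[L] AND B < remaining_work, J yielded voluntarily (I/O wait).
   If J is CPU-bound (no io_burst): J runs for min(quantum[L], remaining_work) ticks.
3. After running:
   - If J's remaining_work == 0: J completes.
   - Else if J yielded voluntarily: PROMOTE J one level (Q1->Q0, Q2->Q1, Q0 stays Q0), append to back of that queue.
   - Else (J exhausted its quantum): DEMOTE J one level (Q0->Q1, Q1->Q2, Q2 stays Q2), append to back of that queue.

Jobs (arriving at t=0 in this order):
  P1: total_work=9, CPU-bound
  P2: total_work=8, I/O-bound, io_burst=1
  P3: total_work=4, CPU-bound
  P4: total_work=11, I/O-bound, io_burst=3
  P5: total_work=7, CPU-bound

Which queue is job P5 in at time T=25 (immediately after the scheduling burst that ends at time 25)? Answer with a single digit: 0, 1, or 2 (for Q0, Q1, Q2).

t=0-2: P1@Q0 runs 2, rem=7, quantum used, demote→Q1. Q0=[P2,P3,P4,P5] Q1=[P1] Q2=[]
t=2-3: P2@Q0 runs 1, rem=7, I/O yield, promote→Q0. Q0=[P3,P4,P5,P2] Q1=[P1] Q2=[]
t=3-5: P3@Q0 runs 2, rem=2, quantum used, demote→Q1. Q0=[P4,P5,P2] Q1=[P1,P3] Q2=[]
t=5-7: P4@Q0 runs 2, rem=9, quantum used, demote→Q1. Q0=[P5,P2] Q1=[P1,P3,P4] Q2=[]
t=7-9: P5@Q0 runs 2, rem=5, quantum used, demote→Q1. Q0=[P2] Q1=[P1,P3,P4,P5] Q2=[]
t=9-10: P2@Q0 runs 1, rem=6, I/O yield, promote→Q0. Q0=[P2] Q1=[P1,P3,P4,P5] Q2=[]
t=10-11: P2@Q0 runs 1, rem=5, I/O yield, promote→Q0. Q0=[P2] Q1=[P1,P3,P4,P5] Q2=[]
t=11-12: P2@Q0 runs 1, rem=4, I/O yield, promote→Q0. Q0=[P2] Q1=[P1,P3,P4,P5] Q2=[]
t=12-13: P2@Q0 runs 1, rem=3, I/O yield, promote→Q0. Q0=[P2] Q1=[P1,P3,P4,P5] Q2=[]
t=13-14: P2@Q0 runs 1, rem=2, I/O yield, promote→Q0. Q0=[P2] Q1=[P1,P3,P4,P5] Q2=[]
t=14-15: P2@Q0 runs 1, rem=1, I/O yield, promote→Q0. Q0=[P2] Q1=[P1,P3,P4,P5] Q2=[]
t=15-16: P2@Q0 runs 1, rem=0, completes. Q0=[] Q1=[P1,P3,P4,P5] Q2=[]
t=16-20: P1@Q1 runs 4, rem=3, quantum used, demote→Q2. Q0=[] Q1=[P3,P4,P5] Q2=[P1]
t=20-22: P3@Q1 runs 2, rem=0, completes. Q0=[] Q1=[P4,P5] Q2=[P1]
t=22-25: P4@Q1 runs 3, rem=6, I/O yield, promote→Q0. Q0=[P4] Q1=[P5] Q2=[P1]
t=25-27: P4@Q0 runs 2, rem=4, quantum used, demote→Q1. Q0=[] Q1=[P5,P4] Q2=[P1]
t=27-31: P5@Q1 runs 4, rem=1, quantum used, demote→Q2. Q0=[] Q1=[P4] Q2=[P1,P5]
t=31-34: P4@Q1 runs 3, rem=1, I/O yield, promote→Q0. Q0=[P4] Q1=[] Q2=[P1,P5]
t=34-35: P4@Q0 runs 1, rem=0, completes. Q0=[] Q1=[] Q2=[P1,P5]
t=35-38: P1@Q2 runs 3, rem=0, completes. Q0=[] Q1=[] Q2=[P5]
t=38-39: P5@Q2 runs 1, rem=0, completes. Q0=[] Q1=[] Q2=[]

Answer: 1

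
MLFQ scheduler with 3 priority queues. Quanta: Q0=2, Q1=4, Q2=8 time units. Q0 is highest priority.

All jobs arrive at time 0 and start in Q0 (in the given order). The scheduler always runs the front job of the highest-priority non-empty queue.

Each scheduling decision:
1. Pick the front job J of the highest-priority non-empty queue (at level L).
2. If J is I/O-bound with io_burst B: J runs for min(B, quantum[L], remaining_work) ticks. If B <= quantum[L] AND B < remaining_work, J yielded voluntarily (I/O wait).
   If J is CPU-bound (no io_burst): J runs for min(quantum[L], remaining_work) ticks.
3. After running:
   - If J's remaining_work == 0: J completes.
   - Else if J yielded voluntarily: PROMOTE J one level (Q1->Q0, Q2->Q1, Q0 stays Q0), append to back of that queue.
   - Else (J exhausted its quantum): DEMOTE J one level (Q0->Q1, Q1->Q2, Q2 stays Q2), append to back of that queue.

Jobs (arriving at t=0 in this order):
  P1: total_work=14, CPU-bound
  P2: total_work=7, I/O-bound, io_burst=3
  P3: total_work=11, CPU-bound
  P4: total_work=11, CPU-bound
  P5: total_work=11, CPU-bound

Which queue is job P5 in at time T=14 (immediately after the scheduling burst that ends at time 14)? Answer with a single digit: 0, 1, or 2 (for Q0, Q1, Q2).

Answer: 1

Derivation:
t=0-2: P1@Q0 runs 2, rem=12, quantum used, demote→Q1. Q0=[P2,P3,P4,P5] Q1=[P1] Q2=[]
t=2-4: P2@Q0 runs 2, rem=5, quantum used, demote→Q1. Q0=[P3,P4,P5] Q1=[P1,P2] Q2=[]
t=4-6: P3@Q0 runs 2, rem=9, quantum used, demote→Q1. Q0=[P4,P5] Q1=[P1,P2,P3] Q2=[]
t=6-8: P4@Q0 runs 2, rem=9, quantum used, demote→Q1. Q0=[P5] Q1=[P1,P2,P3,P4] Q2=[]
t=8-10: P5@Q0 runs 2, rem=9, quantum used, demote→Q1. Q0=[] Q1=[P1,P2,P3,P4,P5] Q2=[]
t=10-14: P1@Q1 runs 4, rem=8, quantum used, demote→Q2. Q0=[] Q1=[P2,P3,P4,P5] Q2=[P1]
t=14-17: P2@Q1 runs 3, rem=2, I/O yield, promote→Q0. Q0=[P2] Q1=[P3,P4,P5] Q2=[P1]
t=17-19: P2@Q0 runs 2, rem=0, completes. Q0=[] Q1=[P3,P4,P5] Q2=[P1]
t=19-23: P3@Q1 runs 4, rem=5, quantum used, demote→Q2. Q0=[] Q1=[P4,P5] Q2=[P1,P3]
t=23-27: P4@Q1 runs 4, rem=5, quantum used, demote→Q2. Q0=[] Q1=[P5] Q2=[P1,P3,P4]
t=27-31: P5@Q1 runs 4, rem=5, quantum used, demote→Q2. Q0=[] Q1=[] Q2=[P1,P3,P4,P5]
t=31-39: P1@Q2 runs 8, rem=0, completes. Q0=[] Q1=[] Q2=[P3,P4,P5]
t=39-44: P3@Q2 runs 5, rem=0, completes. Q0=[] Q1=[] Q2=[P4,P5]
t=44-49: P4@Q2 runs 5, rem=0, completes. Q0=[] Q1=[] Q2=[P5]
t=49-54: P5@Q2 runs 5, rem=0, completes. Q0=[] Q1=[] Q2=[]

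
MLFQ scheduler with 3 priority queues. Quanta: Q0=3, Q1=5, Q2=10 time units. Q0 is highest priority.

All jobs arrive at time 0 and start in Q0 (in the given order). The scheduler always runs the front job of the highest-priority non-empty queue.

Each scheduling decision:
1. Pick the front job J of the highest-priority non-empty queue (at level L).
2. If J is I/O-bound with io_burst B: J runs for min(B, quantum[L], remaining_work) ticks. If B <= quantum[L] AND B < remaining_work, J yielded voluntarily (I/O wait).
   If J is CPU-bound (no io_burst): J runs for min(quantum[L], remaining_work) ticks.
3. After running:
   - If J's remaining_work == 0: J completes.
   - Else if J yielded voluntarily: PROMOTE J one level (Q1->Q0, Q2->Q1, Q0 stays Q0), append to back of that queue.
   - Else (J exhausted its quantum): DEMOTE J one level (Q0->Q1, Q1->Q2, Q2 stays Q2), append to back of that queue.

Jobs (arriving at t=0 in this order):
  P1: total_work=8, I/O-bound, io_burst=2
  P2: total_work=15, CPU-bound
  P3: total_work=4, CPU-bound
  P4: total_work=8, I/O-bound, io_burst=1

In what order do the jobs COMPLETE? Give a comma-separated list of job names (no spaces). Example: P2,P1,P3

Answer: P1,P4,P3,P2

Derivation:
t=0-2: P1@Q0 runs 2, rem=6, I/O yield, promote→Q0. Q0=[P2,P3,P4,P1] Q1=[] Q2=[]
t=2-5: P2@Q0 runs 3, rem=12, quantum used, demote→Q1. Q0=[P3,P4,P1] Q1=[P2] Q2=[]
t=5-8: P3@Q0 runs 3, rem=1, quantum used, demote→Q1. Q0=[P4,P1] Q1=[P2,P3] Q2=[]
t=8-9: P4@Q0 runs 1, rem=7, I/O yield, promote→Q0. Q0=[P1,P4] Q1=[P2,P3] Q2=[]
t=9-11: P1@Q0 runs 2, rem=4, I/O yield, promote→Q0. Q0=[P4,P1] Q1=[P2,P3] Q2=[]
t=11-12: P4@Q0 runs 1, rem=6, I/O yield, promote→Q0. Q0=[P1,P4] Q1=[P2,P3] Q2=[]
t=12-14: P1@Q0 runs 2, rem=2, I/O yield, promote→Q0. Q0=[P4,P1] Q1=[P2,P3] Q2=[]
t=14-15: P4@Q0 runs 1, rem=5, I/O yield, promote→Q0. Q0=[P1,P4] Q1=[P2,P3] Q2=[]
t=15-17: P1@Q0 runs 2, rem=0, completes. Q0=[P4] Q1=[P2,P3] Q2=[]
t=17-18: P4@Q0 runs 1, rem=4, I/O yield, promote→Q0. Q0=[P4] Q1=[P2,P3] Q2=[]
t=18-19: P4@Q0 runs 1, rem=3, I/O yield, promote→Q0. Q0=[P4] Q1=[P2,P3] Q2=[]
t=19-20: P4@Q0 runs 1, rem=2, I/O yield, promote→Q0. Q0=[P4] Q1=[P2,P3] Q2=[]
t=20-21: P4@Q0 runs 1, rem=1, I/O yield, promote→Q0. Q0=[P4] Q1=[P2,P3] Q2=[]
t=21-22: P4@Q0 runs 1, rem=0, completes. Q0=[] Q1=[P2,P3] Q2=[]
t=22-27: P2@Q1 runs 5, rem=7, quantum used, demote→Q2. Q0=[] Q1=[P3] Q2=[P2]
t=27-28: P3@Q1 runs 1, rem=0, completes. Q0=[] Q1=[] Q2=[P2]
t=28-35: P2@Q2 runs 7, rem=0, completes. Q0=[] Q1=[] Q2=[]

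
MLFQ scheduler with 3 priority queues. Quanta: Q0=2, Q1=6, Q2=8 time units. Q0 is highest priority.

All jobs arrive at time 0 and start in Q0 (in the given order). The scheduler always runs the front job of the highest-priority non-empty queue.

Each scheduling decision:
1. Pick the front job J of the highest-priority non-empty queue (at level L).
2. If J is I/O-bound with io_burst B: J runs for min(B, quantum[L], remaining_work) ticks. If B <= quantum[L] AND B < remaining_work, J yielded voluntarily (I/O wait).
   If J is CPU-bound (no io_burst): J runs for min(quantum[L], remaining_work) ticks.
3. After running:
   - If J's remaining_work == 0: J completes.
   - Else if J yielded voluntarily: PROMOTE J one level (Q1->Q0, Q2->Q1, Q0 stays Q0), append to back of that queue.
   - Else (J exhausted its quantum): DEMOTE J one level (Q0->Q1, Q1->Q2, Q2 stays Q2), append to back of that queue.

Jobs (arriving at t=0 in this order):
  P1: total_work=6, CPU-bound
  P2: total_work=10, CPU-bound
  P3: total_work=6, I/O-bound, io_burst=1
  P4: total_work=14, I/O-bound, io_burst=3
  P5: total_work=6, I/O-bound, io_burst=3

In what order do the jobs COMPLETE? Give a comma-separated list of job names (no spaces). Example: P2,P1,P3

Answer: P3,P1,P5,P4,P2

Derivation:
t=0-2: P1@Q0 runs 2, rem=4, quantum used, demote→Q1. Q0=[P2,P3,P4,P5] Q1=[P1] Q2=[]
t=2-4: P2@Q0 runs 2, rem=8, quantum used, demote→Q1. Q0=[P3,P4,P5] Q1=[P1,P2] Q2=[]
t=4-5: P3@Q0 runs 1, rem=5, I/O yield, promote→Q0. Q0=[P4,P5,P3] Q1=[P1,P2] Q2=[]
t=5-7: P4@Q0 runs 2, rem=12, quantum used, demote→Q1. Q0=[P5,P3] Q1=[P1,P2,P4] Q2=[]
t=7-9: P5@Q0 runs 2, rem=4, quantum used, demote→Q1. Q0=[P3] Q1=[P1,P2,P4,P5] Q2=[]
t=9-10: P3@Q0 runs 1, rem=4, I/O yield, promote→Q0. Q0=[P3] Q1=[P1,P2,P4,P5] Q2=[]
t=10-11: P3@Q0 runs 1, rem=3, I/O yield, promote→Q0. Q0=[P3] Q1=[P1,P2,P4,P5] Q2=[]
t=11-12: P3@Q0 runs 1, rem=2, I/O yield, promote→Q0. Q0=[P3] Q1=[P1,P2,P4,P5] Q2=[]
t=12-13: P3@Q0 runs 1, rem=1, I/O yield, promote→Q0. Q0=[P3] Q1=[P1,P2,P4,P5] Q2=[]
t=13-14: P3@Q0 runs 1, rem=0, completes. Q0=[] Q1=[P1,P2,P4,P5] Q2=[]
t=14-18: P1@Q1 runs 4, rem=0, completes. Q0=[] Q1=[P2,P4,P5] Q2=[]
t=18-24: P2@Q1 runs 6, rem=2, quantum used, demote→Q2. Q0=[] Q1=[P4,P5] Q2=[P2]
t=24-27: P4@Q1 runs 3, rem=9, I/O yield, promote→Q0. Q0=[P4] Q1=[P5] Q2=[P2]
t=27-29: P4@Q0 runs 2, rem=7, quantum used, demote→Q1. Q0=[] Q1=[P5,P4] Q2=[P2]
t=29-32: P5@Q1 runs 3, rem=1, I/O yield, promote→Q0. Q0=[P5] Q1=[P4] Q2=[P2]
t=32-33: P5@Q0 runs 1, rem=0, completes. Q0=[] Q1=[P4] Q2=[P2]
t=33-36: P4@Q1 runs 3, rem=4, I/O yield, promote→Q0. Q0=[P4] Q1=[] Q2=[P2]
t=36-38: P4@Q0 runs 2, rem=2, quantum used, demote→Q1. Q0=[] Q1=[P4] Q2=[P2]
t=38-40: P4@Q1 runs 2, rem=0, completes. Q0=[] Q1=[] Q2=[P2]
t=40-42: P2@Q2 runs 2, rem=0, completes. Q0=[] Q1=[] Q2=[]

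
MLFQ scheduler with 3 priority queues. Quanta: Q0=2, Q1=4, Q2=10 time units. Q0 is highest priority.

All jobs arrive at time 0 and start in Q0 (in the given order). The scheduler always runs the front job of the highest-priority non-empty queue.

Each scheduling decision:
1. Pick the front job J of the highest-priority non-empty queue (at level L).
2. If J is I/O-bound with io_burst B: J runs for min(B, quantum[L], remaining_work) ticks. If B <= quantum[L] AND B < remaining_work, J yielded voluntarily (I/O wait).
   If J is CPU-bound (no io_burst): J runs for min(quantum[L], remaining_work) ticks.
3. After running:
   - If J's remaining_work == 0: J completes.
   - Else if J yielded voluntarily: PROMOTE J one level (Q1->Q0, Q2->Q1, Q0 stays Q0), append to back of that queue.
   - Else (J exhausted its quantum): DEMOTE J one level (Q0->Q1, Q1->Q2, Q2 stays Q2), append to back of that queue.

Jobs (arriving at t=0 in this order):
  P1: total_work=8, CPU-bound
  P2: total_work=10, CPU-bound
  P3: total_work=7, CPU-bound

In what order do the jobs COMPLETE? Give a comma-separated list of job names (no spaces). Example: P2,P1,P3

t=0-2: P1@Q0 runs 2, rem=6, quantum used, demote→Q1. Q0=[P2,P3] Q1=[P1] Q2=[]
t=2-4: P2@Q0 runs 2, rem=8, quantum used, demote→Q1. Q0=[P3] Q1=[P1,P2] Q2=[]
t=4-6: P3@Q0 runs 2, rem=5, quantum used, demote→Q1. Q0=[] Q1=[P1,P2,P3] Q2=[]
t=6-10: P1@Q1 runs 4, rem=2, quantum used, demote→Q2. Q0=[] Q1=[P2,P3] Q2=[P1]
t=10-14: P2@Q1 runs 4, rem=4, quantum used, demote→Q2. Q0=[] Q1=[P3] Q2=[P1,P2]
t=14-18: P3@Q1 runs 4, rem=1, quantum used, demote→Q2. Q0=[] Q1=[] Q2=[P1,P2,P3]
t=18-20: P1@Q2 runs 2, rem=0, completes. Q0=[] Q1=[] Q2=[P2,P3]
t=20-24: P2@Q2 runs 4, rem=0, completes. Q0=[] Q1=[] Q2=[P3]
t=24-25: P3@Q2 runs 1, rem=0, completes. Q0=[] Q1=[] Q2=[]

Answer: P1,P2,P3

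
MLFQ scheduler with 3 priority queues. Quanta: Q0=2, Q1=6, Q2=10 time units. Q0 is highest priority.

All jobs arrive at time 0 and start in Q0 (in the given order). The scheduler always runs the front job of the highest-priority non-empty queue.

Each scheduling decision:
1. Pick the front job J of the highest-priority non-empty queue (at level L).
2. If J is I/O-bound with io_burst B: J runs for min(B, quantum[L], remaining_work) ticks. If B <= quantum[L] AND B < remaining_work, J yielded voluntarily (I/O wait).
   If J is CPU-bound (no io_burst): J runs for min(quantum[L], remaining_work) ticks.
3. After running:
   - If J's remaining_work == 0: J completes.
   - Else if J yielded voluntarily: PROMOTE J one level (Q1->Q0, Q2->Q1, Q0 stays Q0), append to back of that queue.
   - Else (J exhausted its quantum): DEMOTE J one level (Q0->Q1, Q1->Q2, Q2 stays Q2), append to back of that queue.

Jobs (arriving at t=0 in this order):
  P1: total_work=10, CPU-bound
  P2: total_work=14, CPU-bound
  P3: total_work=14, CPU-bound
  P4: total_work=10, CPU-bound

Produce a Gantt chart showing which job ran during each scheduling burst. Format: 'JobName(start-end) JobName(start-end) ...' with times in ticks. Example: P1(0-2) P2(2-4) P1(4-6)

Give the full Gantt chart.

t=0-2: P1@Q0 runs 2, rem=8, quantum used, demote→Q1. Q0=[P2,P3,P4] Q1=[P1] Q2=[]
t=2-4: P2@Q0 runs 2, rem=12, quantum used, demote→Q1. Q0=[P3,P4] Q1=[P1,P2] Q2=[]
t=4-6: P3@Q0 runs 2, rem=12, quantum used, demote→Q1. Q0=[P4] Q1=[P1,P2,P3] Q2=[]
t=6-8: P4@Q0 runs 2, rem=8, quantum used, demote→Q1. Q0=[] Q1=[P1,P2,P3,P4] Q2=[]
t=8-14: P1@Q1 runs 6, rem=2, quantum used, demote→Q2. Q0=[] Q1=[P2,P3,P4] Q2=[P1]
t=14-20: P2@Q1 runs 6, rem=6, quantum used, demote→Q2. Q0=[] Q1=[P3,P4] Q2=[P1,P2]
t=20-26: P3@Q1 runs 6, rem=6, quantum used, demote→Q2. Q0=[] Q1=[P4] Q2=[P1,P2,P3]
t=26-32: P4@Q1 runs 6, rem=2, quantum used, demote→Q2. Q0=[] Q1=[] Q2=[P1,P2,P3,P4]
t=32-34: P1@Q2 runs 2, rem=0, completes. Q0=[] Q1=[] Q2=[P2,P3,P4]
t=34-40: P2@Q2 runs 6, rem=0, completes. Q0=[] Q1=[] Q2=[P3,P4]
t=40-46: P3@Q2 runs 6, rem=0, completes. Q0=[] Q1=[] Q2=[P4]
t=46-48: P4@Q2 runs 2, rem=0, completes. Q0=[] Q1=[] Q2=[]

Answer: P1(0-2) P2(2-4) P3(4-6) P4(6-8) P1(8-14) P2(14-20) P3(20-26) P4(26-32) P1(32-34) P2(34-40) P3(40-46) P4(46-48)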